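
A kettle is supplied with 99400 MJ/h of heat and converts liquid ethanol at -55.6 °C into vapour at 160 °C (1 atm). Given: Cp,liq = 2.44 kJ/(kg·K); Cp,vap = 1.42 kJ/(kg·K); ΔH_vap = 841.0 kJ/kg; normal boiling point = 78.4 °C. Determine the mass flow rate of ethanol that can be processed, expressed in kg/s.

ṁ = 21.5 kg/s

Δh = 2.44×(78.4−-55.6) + 841.0 + 1.42×(160−78.4) = 1283.8 kJ/kg
Q = 99400 MJ/h = 27611 kJ/s = 27611 kJ/s
ṁ = Q/Δh = 27611 / 1283.8 = 21.507 kg/s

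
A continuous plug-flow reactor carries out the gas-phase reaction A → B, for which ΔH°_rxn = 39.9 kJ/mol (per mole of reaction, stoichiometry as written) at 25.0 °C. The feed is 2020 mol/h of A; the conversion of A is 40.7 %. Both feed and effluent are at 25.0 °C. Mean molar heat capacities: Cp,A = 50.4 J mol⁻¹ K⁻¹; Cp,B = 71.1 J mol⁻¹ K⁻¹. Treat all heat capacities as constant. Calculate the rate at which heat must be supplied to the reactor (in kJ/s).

Q_in = 9.11 kJ/s

Extent of reaction ξ = 0.407 × 2020 = 822.14 mol/h
Reaction term: ξ·ΔH°_rxn = 822.14 × 39.9 = 32803 kJ/h
Q = ΔH = 32803 kJ/h = 9.1121 kW
Heat supplied = 9.1121 kJ/s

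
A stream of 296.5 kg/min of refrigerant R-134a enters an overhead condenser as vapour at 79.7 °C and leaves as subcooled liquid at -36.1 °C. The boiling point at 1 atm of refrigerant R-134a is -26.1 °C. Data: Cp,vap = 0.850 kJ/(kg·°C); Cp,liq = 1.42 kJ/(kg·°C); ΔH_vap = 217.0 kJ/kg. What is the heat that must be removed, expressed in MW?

Q_c = 1.59 MW

vapour 79.7→-26.1 °C: -89.93 kJ/kg
condensation at -26.1 °C: -217 kJ/kg
liquid -26.1→-36.1 °C: -14.2 kJ/kg
Δh = -89.93 + -217 + -14.2 = -321.13 kJ/kg
Q = ṁ·Δh = 296.5 kg/min × -321.13 kJ/kg = -95215 kJ/min
|Q| = 1586.9 kW = 1.5869 MW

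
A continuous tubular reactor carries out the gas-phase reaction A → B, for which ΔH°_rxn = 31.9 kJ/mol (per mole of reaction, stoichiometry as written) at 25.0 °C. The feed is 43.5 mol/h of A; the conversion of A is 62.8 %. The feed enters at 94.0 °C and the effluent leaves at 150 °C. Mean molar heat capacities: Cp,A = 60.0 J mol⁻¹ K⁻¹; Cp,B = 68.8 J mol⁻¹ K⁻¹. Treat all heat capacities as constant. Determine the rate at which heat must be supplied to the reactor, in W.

Q_in = 291 W

Extent of reaction ξ = 0.628 × 43.5 = 27.318 mol/h
Reaction term: ξ·ΔH°_rxn = 27.318 × 31.9 = 871.44 kJ/h
Sensible, feed 94.0→25 °C: -180.09 kJ/h
Outlet flows (mol/h): A 16.182, B 27.318
Sensible, products 25→150 °C: 356.3 kJ/h
Q = ΔH = 1047.7 kJ/h = 0.29102 kW
Heat supplied = 291.02 W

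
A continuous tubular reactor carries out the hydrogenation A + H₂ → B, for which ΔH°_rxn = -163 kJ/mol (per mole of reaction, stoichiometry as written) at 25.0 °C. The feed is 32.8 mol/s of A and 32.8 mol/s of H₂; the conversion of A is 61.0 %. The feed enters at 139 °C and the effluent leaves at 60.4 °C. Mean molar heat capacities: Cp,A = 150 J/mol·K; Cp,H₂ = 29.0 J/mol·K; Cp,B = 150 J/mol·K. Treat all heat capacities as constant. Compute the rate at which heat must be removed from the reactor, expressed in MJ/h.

Extent of reaction ξ = 0.610 × 32.8 = 20.008 mol/s
Reaction term: ξ·ΔH°_rxn = 20.008 × -163 = -3261.3 kJ/s
Sensible, feed 139→25 °C: -669.32 kJ/s
Outlet flows (mol/s): A 12.792, H₂ 12.792, B 20.008
Sensible, products 25→60.4 °C: 187.3 kJ/s
Q = ΔH = -3743.3 kJ/s = -3743.3 kW
Heat removed = 13476 MJ/h

Q_out = 13500 MJ/h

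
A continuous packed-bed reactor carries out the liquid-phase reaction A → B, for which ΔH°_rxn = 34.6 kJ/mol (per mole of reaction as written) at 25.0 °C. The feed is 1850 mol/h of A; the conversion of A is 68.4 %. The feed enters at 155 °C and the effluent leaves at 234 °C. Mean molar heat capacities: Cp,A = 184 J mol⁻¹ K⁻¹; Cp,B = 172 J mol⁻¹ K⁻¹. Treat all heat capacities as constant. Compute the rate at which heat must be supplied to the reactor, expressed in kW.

Q_in = 18.8 kW

Extent of reaction ξ = 0.684 × 1850 = 1265.4 mol/h
Reaction term: ξ·ΔH°_rxn = 1265.4 × 34.6 = 43783 kJ/h
Sensible, feed 155→25 °C: -44252 kJ/h
Outlet flows (mol/h): A 584.6, B 1265.4
Sensible, products 25→234 °C: 67970 kJ/h
Q = ΔH = 67501 kJ/h = 18.75 kW
Heat supplied = 18.75 kW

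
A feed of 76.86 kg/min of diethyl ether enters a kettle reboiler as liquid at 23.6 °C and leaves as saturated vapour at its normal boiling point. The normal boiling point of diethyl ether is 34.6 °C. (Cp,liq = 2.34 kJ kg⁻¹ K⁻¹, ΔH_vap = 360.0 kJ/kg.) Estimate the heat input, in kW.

Q = 494 kW

liquid 23.6→34.6 °C: 25.74 kJ/kg
vaporisation at 34.6 °C: 360 kJ/kg
Δh = 25.74 + 360 = 385.74 kJ/kg
Q = ṁ·Δh = 76.86 kg/min × 385.74 kJ/kg = 29648 kJ/min
|Q| = 494.13 kW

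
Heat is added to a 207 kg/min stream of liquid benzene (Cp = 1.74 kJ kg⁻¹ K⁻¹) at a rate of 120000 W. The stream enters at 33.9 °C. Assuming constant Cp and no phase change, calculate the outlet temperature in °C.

T_out = 53.9 °C

Q = 120000 W = 7200 kJ/min
ΔT = Q/(ṁ·Cp) = 7200/(207×1.74) = 19.99 K
T_out = 33.9 + 19.99 = 53.89 °C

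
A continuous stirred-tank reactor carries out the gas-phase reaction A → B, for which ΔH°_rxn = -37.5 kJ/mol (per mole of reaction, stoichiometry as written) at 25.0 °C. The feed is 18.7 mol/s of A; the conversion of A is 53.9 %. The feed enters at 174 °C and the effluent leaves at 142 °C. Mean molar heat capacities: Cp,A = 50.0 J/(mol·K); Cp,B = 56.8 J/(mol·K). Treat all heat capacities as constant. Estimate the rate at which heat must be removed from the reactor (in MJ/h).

Extent of reaction ξ = 0.539 × 18.7 = 10.079 mol/s
Reaction term: ξ·ΔH°_rxn = 10.079 × -37.5 = -377.97 kJ/s
Sensible, feed 174→25 °C: -139.31 kJ/s
Outlet flows (mol/s): A 8.6207, B 10.079
Sensible, products 25→142 °C: 117.41 kJ/s
Q = ΔH = -399.87 kJ/s = -399.87 kW
Heat removed = 1439.5 MJ/h

Q_out = 1440 MJ/h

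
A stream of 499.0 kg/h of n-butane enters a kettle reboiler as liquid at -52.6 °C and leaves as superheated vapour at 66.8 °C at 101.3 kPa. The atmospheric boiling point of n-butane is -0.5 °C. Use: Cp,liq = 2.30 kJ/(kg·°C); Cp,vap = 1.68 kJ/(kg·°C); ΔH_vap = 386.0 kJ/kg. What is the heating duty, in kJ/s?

liquid -52.6→-0.5 °C: 119.83 kJ/kg
vaporisation at -0.5 °C: 386 kJ/kg
vapour -0.5→66.8 °C: 113.06 kJ/kg
Δh = 119.83 + 386 + 113.06 = 618.89 kJ/kg
Q = ṁ·Δh = 499.0 kg/h × 618.89 kJ/kg = 308830 kJ/h
|Q| = 85.786 kW

Q = 85.8 kJ/s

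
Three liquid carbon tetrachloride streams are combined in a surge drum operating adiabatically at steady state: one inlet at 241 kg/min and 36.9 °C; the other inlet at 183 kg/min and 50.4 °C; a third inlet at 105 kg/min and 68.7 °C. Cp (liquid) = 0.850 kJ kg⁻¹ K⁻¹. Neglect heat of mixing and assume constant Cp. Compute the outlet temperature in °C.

T_out = 47.9 °C

Adiabatic, steady state ⇒ Σ ṁᵢCp,ᵢ(T_out − Tᵢ) = 0
Σ ṁᵢCp,ᵢTᵢ = 241×0.850×36.9 + 183×0.850×50.4 + 105×0.850×68.7 = 21530
Σ ṁᵢCp,ᵢ = 241×0.850 + 183×0.850 + 105×0.850 = 449.65
T_out = 21530 / 449.65 = 47.882 °C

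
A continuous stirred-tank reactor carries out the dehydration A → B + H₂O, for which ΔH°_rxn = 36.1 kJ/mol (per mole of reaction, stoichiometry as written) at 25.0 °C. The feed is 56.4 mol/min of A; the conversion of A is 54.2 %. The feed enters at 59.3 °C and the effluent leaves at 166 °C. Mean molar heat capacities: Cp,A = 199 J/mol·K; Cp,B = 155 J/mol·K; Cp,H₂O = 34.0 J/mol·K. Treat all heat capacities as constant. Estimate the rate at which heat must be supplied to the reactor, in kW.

Extent of reaction ξ = 0.542 × 56.4 = 30.569 mol/min
Reaction term: ξ·ΔH°_rxn = 30.569 × 36.1 = 1103.5 kJ/min
Sensible, feed 59.3→25 °C: -384.97 kJ/min
Outlet flows (mol/min): A 25.831, B 30.569, H₂O 30.569
Sensible, products 25→166 °C: 1539.4 kJ/min
Q = ΔH = 2258 kJ/min = 37.633 kW
Heat supplied = 37.633 kW

Q_in = 37.6 kW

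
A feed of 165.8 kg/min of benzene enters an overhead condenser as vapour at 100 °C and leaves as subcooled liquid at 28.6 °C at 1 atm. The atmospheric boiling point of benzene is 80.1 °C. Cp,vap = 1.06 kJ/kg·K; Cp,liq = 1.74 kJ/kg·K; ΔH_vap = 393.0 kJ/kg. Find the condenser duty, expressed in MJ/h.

vapour 100→80.1 °C: -21.094 kJ/kg
condensation at 80.1 °C: -393 kJ/kg
liquid 80.1→28.6 °C: -89.61 kJ/kg
Δh = -21.094 + -393 + -89.61 = -503.7 kJ/kg
Q = ṁ·Δh = 165.8 kg/min × -503.7 kJ/kg = -83514 kJ/min
|Q| = 1391.9 kW = 5010.8 MJ/h

Q_c = 5010 MJ/h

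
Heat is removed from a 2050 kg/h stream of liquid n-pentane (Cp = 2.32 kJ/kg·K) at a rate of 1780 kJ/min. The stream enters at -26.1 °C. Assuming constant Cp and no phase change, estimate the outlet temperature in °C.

Q = 1780 kJ/min = 106800 kJ/h
ΔT = Q/(ṁ·Cp) = 106800/(2050×2.32) = 22.456 K
T_out = -26.1 − 22.456 = -48.556 °C

T_out = -48.6 °C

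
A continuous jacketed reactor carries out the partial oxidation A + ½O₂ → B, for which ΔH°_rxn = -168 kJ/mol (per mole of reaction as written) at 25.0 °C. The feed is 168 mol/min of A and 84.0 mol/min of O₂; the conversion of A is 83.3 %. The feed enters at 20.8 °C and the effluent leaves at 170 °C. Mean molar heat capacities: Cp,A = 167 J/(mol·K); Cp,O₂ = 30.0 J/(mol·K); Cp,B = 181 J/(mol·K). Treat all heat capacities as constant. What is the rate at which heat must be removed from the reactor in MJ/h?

Extent of reaction ξ = 0.833 × 168 = 139.94 mol/min
Reaction term: ξ·ΔH°_rxn = 139.94 × -168 = -23511 kJ/min
Sensible, feed 20.8→25 °C: 128.42 kJ/min
Outlet flows (mol/min): A 28.056, O₂ 14.028, B 139.94
Sensible, products 25→170 °C: 4413.2 kJ/min
Q = ΔH = -18969 kJ/min = -316.15 kW
Heat removed = 1138.1 MJ/h

Q_out = 1140 MJ/h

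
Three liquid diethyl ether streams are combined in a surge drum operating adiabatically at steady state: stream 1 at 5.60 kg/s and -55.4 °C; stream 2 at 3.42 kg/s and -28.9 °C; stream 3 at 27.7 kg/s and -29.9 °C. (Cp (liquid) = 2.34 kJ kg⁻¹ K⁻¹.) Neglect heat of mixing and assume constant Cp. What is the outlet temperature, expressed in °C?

Adiabatic, steady state ⇒ Σ ṁᵢCp,ᵢ(T_out − Tᵢ) = 0
T_out = Σ ṁᵢCp,ᵢTᵢ / Σ ṁᵢCp,ᵢ
      = -2895.3 / 85.925 = -33.696 °C

T_out = -33.7 °C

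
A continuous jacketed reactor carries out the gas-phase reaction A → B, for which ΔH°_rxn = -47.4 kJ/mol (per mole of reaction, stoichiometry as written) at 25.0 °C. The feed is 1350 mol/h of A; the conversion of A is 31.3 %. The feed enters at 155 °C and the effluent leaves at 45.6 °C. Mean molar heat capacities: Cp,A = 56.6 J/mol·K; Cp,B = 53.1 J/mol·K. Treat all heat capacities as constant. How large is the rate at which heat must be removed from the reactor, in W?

Extent of reaction ξ = 0.313 × 1350 = 422.55 mol/h
Reaction term: ξ·ΔH°_rxn = 422.55 × -47.4 = -20029 kJ/h
Sensible, feed 155→25 °C: -9933.3 kJ/h
Outlet flows (mol/h): A 927.45, B 422.55
Sensible, products 25→45.6 °C: 1543.6 kJ/h
Q = ΔH = -28419 kJ/h = -7.8941 kW
Heat removed = 7894.1 W

Q_out = 7890 W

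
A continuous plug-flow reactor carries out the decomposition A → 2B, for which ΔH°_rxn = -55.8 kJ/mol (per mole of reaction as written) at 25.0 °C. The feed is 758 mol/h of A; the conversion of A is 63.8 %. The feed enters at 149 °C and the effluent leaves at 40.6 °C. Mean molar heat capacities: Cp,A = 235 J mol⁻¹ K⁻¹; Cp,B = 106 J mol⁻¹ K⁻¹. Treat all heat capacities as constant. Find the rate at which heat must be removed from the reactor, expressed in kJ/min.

Extent of reaction ξ = 0.638 × 758 = 483.6 mol/h
Reaction term: ξ·ΔH°_rxn = 483.6 × -55.8 = -26985 kJ/h
Sensible, feed 149→25 °C: -22088 kJ/h
Outlet flows (mol/h): A 274.4, B 967.21
Sensible, products 25→40.6 °C: 2605.3 kJ/h
Q = ΔH = -46468 kJ/h = -12.908 kW
Heat removed = 774.47 kJ/min

Q_out = 774 kJ/min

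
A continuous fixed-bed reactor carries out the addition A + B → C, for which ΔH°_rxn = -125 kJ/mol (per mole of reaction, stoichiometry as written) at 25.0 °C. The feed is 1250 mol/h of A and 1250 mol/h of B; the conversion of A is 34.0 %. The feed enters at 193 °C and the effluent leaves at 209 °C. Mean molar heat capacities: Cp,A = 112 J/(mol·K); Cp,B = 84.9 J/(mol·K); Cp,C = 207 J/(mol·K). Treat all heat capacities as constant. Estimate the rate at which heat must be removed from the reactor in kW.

Extent of reaction ξ = 0.340 × 1250 = 425 mol/h
Reaction term: ξ·ΔH°_rxn = 425 × -125 = -53125 kJ/h
Sensible, feed 193→25 °C: -41349 kJ/h
Outlet flows (mol/h): A 825, B 825, C 425
Sensible, products 25→209 °C: 46077 kJ/h
Q = ΔH = -48397 kJ/h = -13.444 kW
Heat removed = 13.444 kW

Q_out = 13.4 kW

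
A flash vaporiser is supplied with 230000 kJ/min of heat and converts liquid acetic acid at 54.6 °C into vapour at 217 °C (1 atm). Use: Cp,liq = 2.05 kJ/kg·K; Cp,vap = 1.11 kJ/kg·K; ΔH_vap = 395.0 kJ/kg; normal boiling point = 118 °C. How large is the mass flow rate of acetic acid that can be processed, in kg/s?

Δh = 2.05×(118−54.6) + 395.0 + 1.11×(217−118) = 634.86 kJ/kg
Q = 230000 kJ/min = 3833.3 kJ/s = 3833.3 kJ/s
ṁ = Q/Δh = 3833.3 / 634.86 = 6.0381 kg/s

ṁ = 6.04 kg/s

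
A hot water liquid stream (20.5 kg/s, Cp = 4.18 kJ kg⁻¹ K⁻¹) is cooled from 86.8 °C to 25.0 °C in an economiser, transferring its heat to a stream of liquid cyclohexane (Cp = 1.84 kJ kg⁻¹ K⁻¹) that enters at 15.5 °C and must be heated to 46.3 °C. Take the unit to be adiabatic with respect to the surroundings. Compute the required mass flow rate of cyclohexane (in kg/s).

ṁ_c = 93.4 kg/s

Heat released by hot stream: Q = 20.5 × 4.18 × (86.8 − 25.0) = 5295.6 kJ/s
Energy balance on cold side (adiabatic exchanger): Q = ṁ_c·Cp_c·(T_c,out − T_c,in)
ṁ_c = 5295.6 / [1.84 × (46.3 − 15.5)] = 93.444 kg/s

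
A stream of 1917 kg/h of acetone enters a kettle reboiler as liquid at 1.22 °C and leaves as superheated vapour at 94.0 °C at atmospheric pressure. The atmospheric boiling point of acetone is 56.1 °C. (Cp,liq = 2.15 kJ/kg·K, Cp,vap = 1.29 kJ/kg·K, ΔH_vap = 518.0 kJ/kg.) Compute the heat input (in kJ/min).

Q = 21900 kJ/min

liquid 1.22→56.1 °C: 117.99 kJ/kg
vaporisation at 56.1 °C: 518 kJ/kg
vapour 56.1→94.0 °C: 48.891 kJ/kg
Δh = 117.99 + 518 + 48.891 = 684.88 kJ/kg
Q = ṁ·Δh = 1917 kg/h × 684.88 kJ/kg = 1.3129e+06 kJ/h
|Q| = 364.7 kW = 21882 kJ/min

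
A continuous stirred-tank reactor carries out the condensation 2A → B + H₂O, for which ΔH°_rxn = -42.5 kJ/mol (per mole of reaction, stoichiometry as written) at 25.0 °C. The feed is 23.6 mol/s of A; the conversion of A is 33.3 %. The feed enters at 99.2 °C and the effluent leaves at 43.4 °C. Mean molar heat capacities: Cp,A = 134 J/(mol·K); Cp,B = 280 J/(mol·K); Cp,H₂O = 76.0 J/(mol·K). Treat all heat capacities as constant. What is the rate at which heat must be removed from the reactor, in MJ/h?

Extent of reaction ξ = 0.333 × 23.6 / 2 = 3.9294 mol/s
Reaction term: ξ·ΔH°_rxn = 3.9294 × -42.5 = -167 kJ/s
Sensible, feed 99.2→25 °C: -234.65 kJ/s
Outlet flows (mol/s): A 15.741, B 3.9294, H₂O 3.9294
Sensible, products 25→43.4 °C: 64.551 kJ/s
Q = ΔH = -337.1 kJ/s = -337.1 kW
Heat removed = 1213.6 MJ/h

Q_out = 1210 MJ/h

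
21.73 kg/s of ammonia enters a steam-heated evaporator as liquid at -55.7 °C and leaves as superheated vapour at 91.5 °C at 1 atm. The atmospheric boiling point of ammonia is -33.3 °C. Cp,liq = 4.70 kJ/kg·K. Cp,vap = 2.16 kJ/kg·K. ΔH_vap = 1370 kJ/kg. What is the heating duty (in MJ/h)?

Q = 136000 MJ/h

liquid -55.7→-33.3 °C: 105.28 kJ/kg
vaporisation at -33.3 °C: 1370 kJ/kg
vapour -33.3→91.5 °C: 269.57 kJ/kg
Δh = 105.28 + 1370 + 269.57 = 1744.8 kJ/kg
Q = ṁ·Δh = 21.73 kg/s × 1744.8 kJ/kg = 37916 kJ/s
|Q| = 37916 kW = 136500 MJ/h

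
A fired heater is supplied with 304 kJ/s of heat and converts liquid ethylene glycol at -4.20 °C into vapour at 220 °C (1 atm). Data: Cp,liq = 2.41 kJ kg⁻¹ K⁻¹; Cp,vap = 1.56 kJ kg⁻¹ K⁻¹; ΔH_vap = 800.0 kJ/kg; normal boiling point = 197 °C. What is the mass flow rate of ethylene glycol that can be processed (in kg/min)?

Δh = 2.41×(197−-4.20) + 800.0 + 1.56×(220−197) = 1320.8 kJ/kg
Q = 304 kJ/s = 304 kJ/s = 18240 kJ/min
ṁ = Q/Δh = 18240 / 1320.8 = 13.81 kg/min

ṁ = 13.8 kg/min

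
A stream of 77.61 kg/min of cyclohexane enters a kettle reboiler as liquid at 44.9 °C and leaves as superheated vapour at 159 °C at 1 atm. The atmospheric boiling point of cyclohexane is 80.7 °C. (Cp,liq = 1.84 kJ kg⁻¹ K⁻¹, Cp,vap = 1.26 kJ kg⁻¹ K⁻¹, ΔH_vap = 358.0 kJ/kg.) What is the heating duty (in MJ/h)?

liquid 44.9→80.7 °C: 65.872 kJ/kg
vaporisation at 80.7 °C: 358 kJ/kg
vapour 80.7→159 °C: 98.658 kJ/kg
Δh = 65.872 + 358 + 98.658 = 522.53 kJ/kg
Q = ṁ·Δh = 77.61 kg/min × 522.53 kJ/kg = 40554 kJ/min
|Q| = 675.89 kW = 2433.2 MJ/h

Q = 2430 MJ/h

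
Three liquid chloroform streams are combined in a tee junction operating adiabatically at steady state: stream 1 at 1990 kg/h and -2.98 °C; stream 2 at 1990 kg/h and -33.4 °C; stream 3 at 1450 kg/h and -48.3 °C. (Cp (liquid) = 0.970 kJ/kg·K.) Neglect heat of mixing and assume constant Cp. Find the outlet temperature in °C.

Adiabatic, steady state ⇒ Σ ṁᵢCp,ᵢ(T_out − Tᵢ) = 0
T_out = Σ ṁᵢCp,ᵢTᵢ / Σ ṁᵢCp,ᵢ
      = -138160 / 5267.1 = -26.23 °C

T_out = -26.2 °C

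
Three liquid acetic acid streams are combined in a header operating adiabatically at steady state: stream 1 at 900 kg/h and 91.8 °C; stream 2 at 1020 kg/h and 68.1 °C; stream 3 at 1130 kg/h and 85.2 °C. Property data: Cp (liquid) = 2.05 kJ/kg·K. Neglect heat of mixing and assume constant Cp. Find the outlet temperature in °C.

Adiabatic, steady state ⇒ Σ ṁᵢCp,ᵢ(T_out − Tᵢ) = 0
T_out = Σ ṁᵢCp,ᵢTᵢ / Σ ṁᵢCp,ᵢ
      = 509130 / 6252.5 = 81.429 °C

T_out = 81.4 °C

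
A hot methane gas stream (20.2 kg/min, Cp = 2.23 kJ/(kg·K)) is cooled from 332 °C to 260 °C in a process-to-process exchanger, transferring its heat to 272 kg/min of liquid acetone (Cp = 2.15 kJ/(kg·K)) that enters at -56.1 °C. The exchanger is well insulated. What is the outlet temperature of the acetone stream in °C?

T_c,out = -50.6 °C

Heat released by hot stream: Q = 20.2 × 2.23 × (332 − 260) = 3243.3 kJ/min
Energy balance on cold side (adiabatic exchanger): Q = ṁ_c·Cp_c·(T_c,out − T_c,in)
T_c,out = -56.1 + 3243.3/(272 × 2.15) = -50.554 °C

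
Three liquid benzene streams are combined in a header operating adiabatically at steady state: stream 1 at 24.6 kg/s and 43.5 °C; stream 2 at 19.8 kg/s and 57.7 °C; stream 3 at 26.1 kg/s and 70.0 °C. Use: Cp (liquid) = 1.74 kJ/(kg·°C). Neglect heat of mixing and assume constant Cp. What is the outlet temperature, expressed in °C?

Energy balance with Q = 0: Σ ṁᵢCp,ᵢ(T_out − Tᵢ) = 0
Σ ṁᵢCp,ᵢTᵢ = 24.6×1.74×43.5 + 19.8×1.74×57.7 + 26.1×1.74×70.0 = 7028.8
Σ ṁᵢCp,ᵢ = 24.6×1.74 + 19.8×1.74 + 26.1×1.74 = 122.67
T_out = 7028.8 / 122.67 = 57.299 °C

T_out = 57.3 °C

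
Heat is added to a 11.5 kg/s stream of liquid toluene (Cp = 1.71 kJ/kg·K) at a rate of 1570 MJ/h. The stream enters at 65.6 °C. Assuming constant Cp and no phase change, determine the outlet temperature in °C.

Q = 1570 MJ/h = 436.11 kJ/s
ΔT = Q/(ṁ·Cp) = 436.11/(11.5×1.71) = 22.177 K
T_out = 65.6 + 22.177 = 87.777 °C

T_out = 87.8 °C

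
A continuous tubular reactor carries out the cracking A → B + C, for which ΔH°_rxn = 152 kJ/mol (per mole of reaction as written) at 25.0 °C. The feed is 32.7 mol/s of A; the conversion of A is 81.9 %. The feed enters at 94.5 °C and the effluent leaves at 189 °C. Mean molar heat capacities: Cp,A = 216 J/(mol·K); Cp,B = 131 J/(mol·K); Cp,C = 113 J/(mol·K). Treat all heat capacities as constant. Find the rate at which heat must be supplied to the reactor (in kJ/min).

Q_in = 292000 kJ/min

Extent of reaction ξ = 0.819 × 32.7 = 26.781 mol/s
Reaction term: ξ·ΔH°_rxn = 26.781 × 152 = 4070.8 kJ/s
Sensible, feed 94.5→25 °C: -490.89 kJ/s
Outlet flows (mol/s): A 5.9187, B 26.781, C 26.781
Sensible, products 25→189 °C: 1281.3 kJ/s
Q = ΔH = 4861.2 kJ/s = 4861.2 kW
Heat supplied = 291670 kJ/min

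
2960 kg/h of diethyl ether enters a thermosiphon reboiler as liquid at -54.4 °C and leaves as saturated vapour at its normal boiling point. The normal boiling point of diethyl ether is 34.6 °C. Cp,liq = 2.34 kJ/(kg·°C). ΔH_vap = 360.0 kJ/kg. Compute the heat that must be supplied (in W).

liquid -54.4→34.6 °C: 208.26 kJ/kg
vaporisation at 34.6 °C: 360 kJ/kg
Δh = 208.26 + 360 = 568.26 kJ/kg
Q = ṁ·Δh = 2960 kg/h × 568.26 kJ/kg = 1.682e+06 kJ/h
|Q| = 467.24 kW = 467240 W

Q = 467000 W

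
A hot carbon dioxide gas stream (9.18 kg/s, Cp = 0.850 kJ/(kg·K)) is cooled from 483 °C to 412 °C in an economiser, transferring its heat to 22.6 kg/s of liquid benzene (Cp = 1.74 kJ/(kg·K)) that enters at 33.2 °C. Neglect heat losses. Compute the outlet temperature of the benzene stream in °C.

T_c,out = 47.3 °C

Heat released by hot stream: Q = 9.18 × 0.850 × (483 − 412) = 554.01 kJ/s
Energy balance on cold side (adiabatic exchanger): Q = ṁ_c·Cp_c·(T_c,out − T_c,in)
T_c,out = 33.2 + 554.01/(22.6 × 1.74) = 47.288 °C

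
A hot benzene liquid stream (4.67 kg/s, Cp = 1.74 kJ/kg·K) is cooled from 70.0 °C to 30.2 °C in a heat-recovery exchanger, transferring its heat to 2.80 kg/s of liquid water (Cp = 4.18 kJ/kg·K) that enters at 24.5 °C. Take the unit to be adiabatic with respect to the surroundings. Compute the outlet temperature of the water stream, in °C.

T_c,out = 52.1 °C

Heat released by hot stream: Q = 4.67 × 1.74 × (70.0 − 30.2) = 323.41 kJ/s
Energy balance on cold side (adiabatic exchanger): Q = ṁ_c·Cp_c·(T_c,out − T_c,in)
T_c,out = 24.5 + 323.41/(2.80 × 4.18) = 52.132 °C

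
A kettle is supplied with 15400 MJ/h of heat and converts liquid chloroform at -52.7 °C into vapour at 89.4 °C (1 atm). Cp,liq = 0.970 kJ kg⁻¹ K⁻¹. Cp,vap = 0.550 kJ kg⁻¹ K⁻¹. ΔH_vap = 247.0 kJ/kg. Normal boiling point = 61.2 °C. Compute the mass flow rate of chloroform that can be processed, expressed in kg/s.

ṁ = 11.5 kg/s

Δh = 0.970×(61.2−-52.7) + 247.0 + 0.550×(89.4−61.2) = 372.99 kJ/kg
Q = 15400 MJ/h = 4277.8 kJ/s = 4277.8 kJ/s
ṁ = Q/Δh = 4277.8 / 372.99 = 11.469 kg/s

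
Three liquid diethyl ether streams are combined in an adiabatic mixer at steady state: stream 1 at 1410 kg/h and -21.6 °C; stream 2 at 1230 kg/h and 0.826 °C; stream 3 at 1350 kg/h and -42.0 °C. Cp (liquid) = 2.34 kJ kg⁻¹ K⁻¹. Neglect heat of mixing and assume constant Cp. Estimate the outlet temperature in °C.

T_out = -21.6 °C

Adiabatic, steady state ⇒ Σ ṁᵢCp,ᵢ(T_out − Tᵢ) = 0
Σ ṁᵢCp,ᵢTᵢ = 1410×2.34×-21.6 + 1230×2.34×0.826 + 1350×2.34×-42.0 = -201570
Σ ṁᵢCp,ᵢ = 1410×2.34 + 1230×2.34 + 1350×2.34 = 9336.6
T_out = -201570 / 9336.6 = -21.589 °C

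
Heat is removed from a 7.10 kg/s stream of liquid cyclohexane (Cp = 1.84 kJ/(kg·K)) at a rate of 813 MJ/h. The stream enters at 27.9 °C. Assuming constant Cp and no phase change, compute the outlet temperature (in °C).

Q = 813 MJ/h = 225.83 kJ/s
ΔT = Q/(ṁ·Cp) = 225.83/(7.10×1.84) = 17.287 K
T_out = 27.9 − 17.287 = 10.613 °C

T_out = 10.6 °C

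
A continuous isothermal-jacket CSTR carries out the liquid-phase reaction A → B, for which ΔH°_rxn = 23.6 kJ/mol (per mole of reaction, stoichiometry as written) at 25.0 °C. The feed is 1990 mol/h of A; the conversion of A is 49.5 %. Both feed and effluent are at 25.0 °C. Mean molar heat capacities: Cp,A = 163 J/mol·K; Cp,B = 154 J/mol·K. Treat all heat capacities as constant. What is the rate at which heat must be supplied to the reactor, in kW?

Extent of reaction ξ = 0.495 × 1990 = 985.05 mol/h
Reaction term: ξ·ΔH°_rxn = 985.05 × 23.6 = 23247 kJ/h
Q = ΔH = 23247 kJ/h = 6.4576 kW
Heat supplied = 6.4576 kW

Q_in = 6.46 kW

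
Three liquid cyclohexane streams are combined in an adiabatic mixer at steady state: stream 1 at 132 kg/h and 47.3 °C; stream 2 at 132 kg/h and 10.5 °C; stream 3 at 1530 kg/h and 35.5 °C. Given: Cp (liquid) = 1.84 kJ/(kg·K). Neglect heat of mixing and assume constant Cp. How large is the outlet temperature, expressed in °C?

T_out = 34.5 °C

No heat crosses the boundary, so H_out = H_in.
Σ ṁᵢCp,ᵢTᵢ = 132×1.84×47.3 + 132×1.84×10.5 + 1530×1.84×35.5 = 113980
Σ ṁᵢCp,ᵢ = 132×1.84 + 132×1.84 + 1530×1.84 = 3301
T_out = 113980 / 3301 = 34.529 °C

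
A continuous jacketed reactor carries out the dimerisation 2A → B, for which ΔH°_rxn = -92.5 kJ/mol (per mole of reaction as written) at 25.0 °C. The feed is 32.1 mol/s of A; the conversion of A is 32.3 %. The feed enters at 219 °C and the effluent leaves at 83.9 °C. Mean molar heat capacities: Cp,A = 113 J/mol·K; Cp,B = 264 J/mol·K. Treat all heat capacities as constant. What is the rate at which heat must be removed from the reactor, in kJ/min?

Extent of reaction ξ = 0.323 × 32.1 / 2 = 5.1842 mol/s
Reaction term: ξ·ΔH°_rxn = 5.1842 × -92.5 = -479.53 kJ/s
Sensible, feed 219→25 °C: -703.7 kJ/s
Outlet flows (mol/s): A 21.732, B 5.1842
Sensible, products 25→83.9 °C: 225.25 kJ/s
Q = ΔH = -957.98 kJ/s = -957.98 kW
Heat removed = 57479 kJ/min

Q_out = 57500 kJ/min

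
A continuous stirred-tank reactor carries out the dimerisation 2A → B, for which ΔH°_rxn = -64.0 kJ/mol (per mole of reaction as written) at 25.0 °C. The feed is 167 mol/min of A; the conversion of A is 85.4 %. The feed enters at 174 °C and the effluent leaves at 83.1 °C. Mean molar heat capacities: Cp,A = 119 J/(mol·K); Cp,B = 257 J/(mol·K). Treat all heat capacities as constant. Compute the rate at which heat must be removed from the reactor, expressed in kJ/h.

Extent of reaction ξ = 0.854 × 167 / 2 = 71.309 mol/min
Reaction term: ξ·ΔH°_rxn = 71.309 × -64.0 = -4563.8 kJ/min
Sensible, feed 174→25 °C: -2961.1 kJ/min
Outlet flows (mol/min): A 24.382, B 71.309
Sensible, products 25→83.1 °C: 1233.3 kJ/min
Q = ΔH = -6291.5 kJ/min = -104.86 kW
Heat removed = 377490 kJ/h

Q_out = 377000 kJ/h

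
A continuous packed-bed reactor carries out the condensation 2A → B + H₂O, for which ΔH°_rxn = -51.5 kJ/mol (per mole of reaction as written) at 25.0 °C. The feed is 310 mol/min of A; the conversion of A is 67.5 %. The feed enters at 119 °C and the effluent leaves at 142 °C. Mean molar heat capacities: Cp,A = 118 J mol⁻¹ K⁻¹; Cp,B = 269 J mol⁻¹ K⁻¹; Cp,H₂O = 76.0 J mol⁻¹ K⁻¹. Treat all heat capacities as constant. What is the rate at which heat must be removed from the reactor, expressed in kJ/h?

Q_out = 193000 kJ/h

Extent of reaction ξ = 0.675 × 310 / 2 = 104.62 mol/min
Reaction term: ξ·ΔH°_rxn = 104.62 × -51.5 = -5388.2 kJ/min
Sensible, feed 119→25 °C: -3438.5 kJ/min
Outlet flows (mol/min): A 100.75, B 104.62, H₂O 104.62
Sensible, products 25→142 °C: 5614.1 kJ/min
Q = ΔH = -3212.6 kJ/min = -53.543 kW
Heat removed = 192750 kJ/h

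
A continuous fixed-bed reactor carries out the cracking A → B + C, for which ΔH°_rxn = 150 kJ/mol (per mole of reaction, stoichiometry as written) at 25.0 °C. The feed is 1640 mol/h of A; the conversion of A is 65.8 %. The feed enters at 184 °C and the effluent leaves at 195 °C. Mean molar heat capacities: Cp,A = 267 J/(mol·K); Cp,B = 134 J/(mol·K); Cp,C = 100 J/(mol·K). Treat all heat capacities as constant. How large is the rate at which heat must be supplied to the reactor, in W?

Extent of reaction ξ = 0.658 × 1640 = 1079.1 mol/h
Reaction term: ξ·ΔH°_rxn = 1079.1 × 150 = 161870 kJ/h
Sensible, feed 184→25 °C: -69623 kJ/h
Outlet flows (mol/h): A 560.88, B 1079.1, C 1079.1
Sensible, products 25→195 °C: 68386 kJ/h
Q = ΔH = 160630 kJ/h = 44.62 kW
Heat supplied = 44620 W

Q_in = 44600 W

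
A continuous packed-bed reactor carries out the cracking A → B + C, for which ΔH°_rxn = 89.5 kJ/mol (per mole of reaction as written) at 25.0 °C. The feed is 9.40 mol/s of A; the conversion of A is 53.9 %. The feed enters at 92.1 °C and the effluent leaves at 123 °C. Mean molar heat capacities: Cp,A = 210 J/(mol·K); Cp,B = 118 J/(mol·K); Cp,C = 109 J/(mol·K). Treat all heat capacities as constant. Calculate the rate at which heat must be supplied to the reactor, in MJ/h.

Q_in = 1880 MJ/h

Extent of reaction ξ = 0.539 × 9.40 = 5.0666 mol/s
Reaction term: ξ·ΔH°_rxn = 5.0666 × 89.5 = 453.46 kJ/s
Sensible, feed 92.1→25 °C: -132.46 kJ/s
Outlet flows (mol/s): A 4.3334, B 5.0666, C 5.0666
Sensible, products 25→123 °C: 201.89 kJ/s
Q = ΔH = 522.9 kJ/s = 522.9 kW
Heat supplied = 1882.4 MJ/h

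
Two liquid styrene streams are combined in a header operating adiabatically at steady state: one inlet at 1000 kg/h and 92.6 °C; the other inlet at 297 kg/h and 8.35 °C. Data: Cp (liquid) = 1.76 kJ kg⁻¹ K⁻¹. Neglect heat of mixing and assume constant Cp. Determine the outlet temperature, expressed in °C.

T_out = 73.3 °C

No heat crosses the boundary, so H_out = H_in.
Σ ṁᵢCp,ᵢTᵢ = 1000×1.76×92.6 + 297×1.76×8.35 = 167340
Σ ṁᵢCp,ᵢ = 1000×1.76 + 297×1.76 = 2282.7
T_out = 167340 / 2282.7 = 73.308 °C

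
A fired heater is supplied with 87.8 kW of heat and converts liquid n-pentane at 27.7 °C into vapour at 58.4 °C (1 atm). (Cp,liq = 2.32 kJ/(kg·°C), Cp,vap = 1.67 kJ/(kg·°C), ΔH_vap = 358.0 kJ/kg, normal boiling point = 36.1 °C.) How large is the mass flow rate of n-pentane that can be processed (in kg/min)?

Δh = 2.32×(36.1−27.7) + 358.0 + 1.67×(58.4−36.1) = 414.73 kJ/kg
Q = 87.8 kW = 87.8 kJ/s = 5268 kJ/min
ṁ = Q/Δh = 5268 / 414.73 = 12.702 kg/min

ṁ = 12.7 kg/min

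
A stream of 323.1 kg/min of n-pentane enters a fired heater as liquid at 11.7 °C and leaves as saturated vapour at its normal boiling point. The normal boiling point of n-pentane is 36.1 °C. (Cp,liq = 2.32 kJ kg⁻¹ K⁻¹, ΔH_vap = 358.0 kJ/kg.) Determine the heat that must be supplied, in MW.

liquid 11.7→36.1 °C: 56.608 kJ/kg
vaporisation at 36.1 °C: 358 kJ/kg
Δh = 56.608 + 358 = 414.61 kJ/kg
Q = ṁ·Δh = 323.1 kg/min × 414.61 kJ/kg = 133960 kJ/min
|Q| = 2232.7 kW = 2.2327 MW

Q = 2.23 MW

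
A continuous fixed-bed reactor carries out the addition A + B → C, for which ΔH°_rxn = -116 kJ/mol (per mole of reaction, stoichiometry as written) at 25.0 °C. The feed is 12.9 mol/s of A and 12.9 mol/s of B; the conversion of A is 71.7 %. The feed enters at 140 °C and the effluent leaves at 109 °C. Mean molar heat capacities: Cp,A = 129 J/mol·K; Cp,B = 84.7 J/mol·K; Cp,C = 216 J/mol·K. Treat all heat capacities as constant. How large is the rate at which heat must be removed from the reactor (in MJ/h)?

Q_out = 4160 MJ/h

Extent of reaction ξ = 0.717 × 12.9 = 9.2493 mol/s
Reaction term: ξ·ΔH°_rxn = 9.2493 × -116 = -1072.9 kJ/s
Sensible, feed 140→25 °C: -317.02 kJ/s
Outlet flows (mol/s): A 3.6507, B 3.6507, C 9.2493
Sensible, products 25→109 °C: 233.35 kJ/s
Q = ΔH = -1156.6 kJ/s = -1156.6 kW
Heat removed = 4163.7 MJ/h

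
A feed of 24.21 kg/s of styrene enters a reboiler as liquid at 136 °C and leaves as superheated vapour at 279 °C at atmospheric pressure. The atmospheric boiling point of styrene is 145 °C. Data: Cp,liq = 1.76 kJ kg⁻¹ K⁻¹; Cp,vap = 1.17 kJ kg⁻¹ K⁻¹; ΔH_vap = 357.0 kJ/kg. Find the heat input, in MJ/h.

liquid 136→145 °C: 15.84 kJ/kg
vaporisation at 145 °C: 357 kJ/kg
vapour 145→279 °C: 156.78 kJ/kg
Δh = 15.84 + 357 + 156.78 = 529.62 kJ/kg
Q = ṁ·Δh = 24.21 kg/s × 529.62 kJ/kg = 12822 kJ/s
|Q| = 12822 kW = 46160 MJ/h

Q = 46200 MJ/h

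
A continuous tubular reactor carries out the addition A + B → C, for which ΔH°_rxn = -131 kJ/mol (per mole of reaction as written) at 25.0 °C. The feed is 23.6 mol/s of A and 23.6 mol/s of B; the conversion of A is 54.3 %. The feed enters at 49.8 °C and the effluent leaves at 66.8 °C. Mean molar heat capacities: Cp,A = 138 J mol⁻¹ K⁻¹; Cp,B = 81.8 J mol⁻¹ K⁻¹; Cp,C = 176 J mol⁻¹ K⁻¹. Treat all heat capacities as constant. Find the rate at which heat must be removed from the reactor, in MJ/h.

Q_out = 5810 MJ/h

Extent of reaction ξ = 0.543 × 23.6 = 12.815 mol/s
Reaction term: ξ·ΔH°_rxn = 12.815 × -131 = -1678.7 kJ/s
Sensible, feed 49.8→25 °C: -128.64 kJ/s
Outlet flows (mol/s): A 10.785, B 10.785, C 12.815
Sensible, products 25→66.8 °C: 193.37 kJ/s
Q = ΔH = -1614 kJ/s = -1614 kW
Heat removed = 5810.5 MJ/h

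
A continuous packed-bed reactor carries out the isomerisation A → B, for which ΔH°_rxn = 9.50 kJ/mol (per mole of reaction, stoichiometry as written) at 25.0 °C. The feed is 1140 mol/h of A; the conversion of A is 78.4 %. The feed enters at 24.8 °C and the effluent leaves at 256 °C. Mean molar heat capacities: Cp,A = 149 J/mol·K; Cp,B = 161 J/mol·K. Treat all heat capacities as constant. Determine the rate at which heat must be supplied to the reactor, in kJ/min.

Q_in = 837 kJ/min

Extent of reaction ξ = 0.784 × 1140 = 893.76 mol/h
Reaction term: ξ·ΔH°_rxn = 893.76 × 9.50 = 8490.7 kJ/h
Sensible, feed 24.8→25 °C: 33.972 kJ/h
Outlet flows (mol/h): A 246.24, B 893.76
Sensible, products 25→256 °C: 41715 kJ/h
Q = ΔH = 50240 kJ/h = 13.956 kW
Heat supplied = 837.33 kJ/min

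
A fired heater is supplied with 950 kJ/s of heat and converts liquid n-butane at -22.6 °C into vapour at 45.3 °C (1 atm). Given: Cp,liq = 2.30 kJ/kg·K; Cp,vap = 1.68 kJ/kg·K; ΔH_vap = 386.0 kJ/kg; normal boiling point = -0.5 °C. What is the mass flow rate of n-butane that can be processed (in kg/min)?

Δh = 2.30×(-0.5−-22.6) + 386.0 + 1.68×(45.3−-0.5) = 513.77 kJ/kg
Q = 950 kJ/s = 950 kJ/s = 57000 kJ/min
ṁ = Q/Δh = 57000 / 513.77 = 110.94 kg/min

ṁ = 111 kg/min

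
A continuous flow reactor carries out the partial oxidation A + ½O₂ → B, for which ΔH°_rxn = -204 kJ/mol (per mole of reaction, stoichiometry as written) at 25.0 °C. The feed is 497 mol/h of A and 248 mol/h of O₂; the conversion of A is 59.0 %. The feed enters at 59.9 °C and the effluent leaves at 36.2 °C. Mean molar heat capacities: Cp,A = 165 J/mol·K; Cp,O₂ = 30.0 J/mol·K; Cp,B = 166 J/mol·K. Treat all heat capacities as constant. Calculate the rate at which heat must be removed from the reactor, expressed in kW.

Extent of reaction ξ = 0.590 × 497 = 293.23 mol/h
Reaction term: ξ·ΔH°_rxn = 293.23 × -204 = -59819 kJ/h
Sensible, feed 59.9→25 °C: -3121.6 kJ/h
Outlet flows (mol/h): A 203.77, O₂ 101.39, B 293.23
Sensible, products 25→36.2 °C: 955.81 kJ/h
Q = ΔH = -61985 kJ/h = -17.218 kW
Heat removed = 17.218 kW

Q_out = 17.2 kW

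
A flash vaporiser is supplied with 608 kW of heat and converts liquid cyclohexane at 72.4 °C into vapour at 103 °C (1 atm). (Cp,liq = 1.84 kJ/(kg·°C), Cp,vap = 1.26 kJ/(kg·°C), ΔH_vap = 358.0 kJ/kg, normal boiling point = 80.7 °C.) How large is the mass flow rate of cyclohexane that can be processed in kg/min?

Δh = 1.84×(80.7−72.4) + 358.0 + 1.26×(103−80.7) = 401.37 kJ/kg
Q = 608 kW = 608 kJ/s = 36480 kJ/min
ṁ = Q/Δh = 36480 / 401.37 = 90.889 kg/min

ṁ = 90.9 kg/min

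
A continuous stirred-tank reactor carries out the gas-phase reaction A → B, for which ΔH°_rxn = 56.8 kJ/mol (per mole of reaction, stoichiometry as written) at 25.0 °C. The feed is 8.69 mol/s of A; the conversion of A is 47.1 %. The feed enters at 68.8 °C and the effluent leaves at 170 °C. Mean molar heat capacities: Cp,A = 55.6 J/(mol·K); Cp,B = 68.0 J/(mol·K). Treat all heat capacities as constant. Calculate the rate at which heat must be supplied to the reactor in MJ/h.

Q_in = 1040 MJ/h

Extent of reaction ξ = 0.471 × 8.69 = 4.093 mol/s
Reaction term: ξ·ΔH°_rxn = 4.093 × 56.8 = 232.48 kJ/s
Sensible, feed 68.8→25 °C: -21.163 kJ/s
Outlet flows (mol/s): A 4.597, B 4.093
Sensible, products 25→170 °C: 77.418 kJ/s
Q = ΔH = 288.74 kJ/s = 288.74 kW
Heat supplied = 1039.5 MJ/h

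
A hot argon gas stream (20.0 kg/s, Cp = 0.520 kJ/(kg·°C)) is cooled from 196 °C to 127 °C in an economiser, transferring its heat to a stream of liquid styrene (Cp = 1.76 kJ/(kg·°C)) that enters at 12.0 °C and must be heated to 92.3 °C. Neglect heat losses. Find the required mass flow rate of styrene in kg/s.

ṁ_c = 5.08 kg/s

Heat released by hot stream: Q = 20.0 × 0.520 × (196 − 127) = 717.6 kJ/s
Energy balance on cold side (adiabatic exchanger): Q = ṁ_c·Cp_c·(T_c,out − T_c,in)
ṁ_c = 717.6 / [1.76 × (92.3 − 12.0)] = 5.0776 kg/s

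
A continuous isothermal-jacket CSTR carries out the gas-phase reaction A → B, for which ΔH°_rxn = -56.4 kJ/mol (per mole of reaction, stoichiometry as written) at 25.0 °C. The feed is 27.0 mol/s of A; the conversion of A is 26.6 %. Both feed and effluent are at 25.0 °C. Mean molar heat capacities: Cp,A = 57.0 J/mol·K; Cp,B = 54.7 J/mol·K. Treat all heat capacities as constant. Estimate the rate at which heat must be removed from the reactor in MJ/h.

Extent of reaction ξ = 0.266 × 27.0 = 7.182 mol/s
Reaction term: ξ·ΔH°_rxn = 7.182 × -56.4 = -405.06 kJ/s
Q = ΔH = -405.06 kJ/s = -405.06 kW
Heat removed = 1458.2 MJ/h

Q_out = 1460 MJ/h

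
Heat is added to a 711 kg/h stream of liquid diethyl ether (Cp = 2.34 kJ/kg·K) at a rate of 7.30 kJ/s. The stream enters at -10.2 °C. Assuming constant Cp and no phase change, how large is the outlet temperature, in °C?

Q = 7.30 kJ/s = 26280 kJ/h
ΔT = Q/(ṁ·Cp) = 26280/(711×2.34) = 15.796 K
T_out = -10.2 + 15.796 = 5.5957 °C

T_out = 5.60 °C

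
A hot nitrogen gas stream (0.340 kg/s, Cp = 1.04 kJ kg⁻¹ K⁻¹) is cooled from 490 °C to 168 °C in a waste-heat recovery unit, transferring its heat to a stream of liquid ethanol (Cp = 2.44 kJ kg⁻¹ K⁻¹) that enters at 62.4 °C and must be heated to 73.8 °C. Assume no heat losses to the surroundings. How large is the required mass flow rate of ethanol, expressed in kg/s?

Heat released by hot stream: Q = 0.340 × 1.04 × (490 − 168) = 113.86 kJ/s
Energy balance on cold side (adiabatic exchanger): Q = ṁ_c·Cp_c·(T_c,out − T_c,in)
ṁ_c = 113.86 / [2.44 × (73.8 − 62.4)] = 4.0933 kg/s

ṁ_c = 4.09 kg/s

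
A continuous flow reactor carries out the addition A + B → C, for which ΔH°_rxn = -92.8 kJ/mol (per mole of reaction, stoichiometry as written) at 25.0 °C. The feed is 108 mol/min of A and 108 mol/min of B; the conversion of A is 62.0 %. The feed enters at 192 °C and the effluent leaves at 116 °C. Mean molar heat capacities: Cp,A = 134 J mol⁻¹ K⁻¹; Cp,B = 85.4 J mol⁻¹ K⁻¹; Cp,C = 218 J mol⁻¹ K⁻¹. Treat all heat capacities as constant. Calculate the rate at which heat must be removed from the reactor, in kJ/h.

Extent of reaction ξ = 0.620 × 108 = 66.96 mol/min
Reaction term: ξ·ΔH°_rxn = 66.96 × -92.8 = -6213.9 kJ/min
Sensible, feed 192→25 °C: -3957.1 kJ/min
Outlet flows (mol/min): A 41.04, B 41.04, C 66.96
Sensible, products 25→116 °C: 2147.7 kJ/min
Q = ΔH = -8023.3 kJ/min = -133.72 kW
Heat removed = 481400 kJ/h

Q_out = 481000 kJ/h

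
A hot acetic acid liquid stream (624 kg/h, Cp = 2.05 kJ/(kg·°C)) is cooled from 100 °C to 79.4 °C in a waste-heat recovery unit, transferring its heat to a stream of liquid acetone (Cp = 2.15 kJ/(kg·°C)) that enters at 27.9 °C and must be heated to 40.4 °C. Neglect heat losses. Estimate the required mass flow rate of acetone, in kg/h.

ṁ_c = 981 kg/h

Heat released by hot stream: Q = 624 × 2.05 × (100 − 79.4) = 26352 kJ/h
Energy balance on cold side (adiabatic exchanger): Q = ṁ_c·Cp_c·(T_c,out − T_c,in)
ṁ_c = 26352 / [2.15 × (40.4 − 27.9)] = 980.52 kg/h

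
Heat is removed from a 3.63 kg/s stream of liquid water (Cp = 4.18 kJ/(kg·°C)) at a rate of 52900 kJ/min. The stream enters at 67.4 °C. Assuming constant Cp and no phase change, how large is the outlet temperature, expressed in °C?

Q = 52900 kJ/min = 881.67 kJ/s
ΔT = Q/(ṁ·Cp) = 881.67/(3.63×4.18) = 58.106 K
T_out = 67.4 − 58.106 = 9.2939 °C

T_out = 9.29 °C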